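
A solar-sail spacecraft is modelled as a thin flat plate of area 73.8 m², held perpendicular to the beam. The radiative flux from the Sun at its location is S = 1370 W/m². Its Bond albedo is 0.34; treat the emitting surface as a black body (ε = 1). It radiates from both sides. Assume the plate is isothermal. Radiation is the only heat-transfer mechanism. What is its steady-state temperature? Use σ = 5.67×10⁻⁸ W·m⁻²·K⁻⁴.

At equilibrium, absorbed power = emitted power.
Absorbing cross-section = A = 73.80 m²; emitting surface = 2A = 147.6 m² (ratio 2).
(1−a)S·A_cross = εσ·A_surf·T⁴  ⇒  T⁴ = (1−a)S/(2σ).
T⁴ = 0.660·1370/(2·5.67×10⁻⁸) = 7.974×10⁹ K⁴.
T = (7.974×10⁹)^(1/4).

T ≈ 299 K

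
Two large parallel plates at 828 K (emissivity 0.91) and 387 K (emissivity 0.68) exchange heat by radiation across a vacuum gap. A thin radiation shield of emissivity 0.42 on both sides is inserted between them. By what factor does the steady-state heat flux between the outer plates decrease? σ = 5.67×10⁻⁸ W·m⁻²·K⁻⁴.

factor ≈ 3.40

Without shield: q₀ = σΔ(T⁴)/(1/ε₁+1/ε₂−1) with denominator 1.569.
With shield the two gaps are in series; the resistances add: (1/ε₁+1/ε_s−1)+(1/ε_s+1/ε₂−1) = 2.480+2.852 = 5.331.
Heat-flux ratio q₀/q = 5.331/1.569.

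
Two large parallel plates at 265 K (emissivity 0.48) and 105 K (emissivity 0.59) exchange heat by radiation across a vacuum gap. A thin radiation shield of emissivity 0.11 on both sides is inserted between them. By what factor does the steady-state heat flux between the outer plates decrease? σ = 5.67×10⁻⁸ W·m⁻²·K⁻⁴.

factor ≈ 7.18

Without shield: q₀ = σΔ(T⁴)/(1/ε₁+1/ε₂−1) with denominator 2.778.
With shield the two gaps are in series; the resistances add: (1/ε₁+1/ε_s−1)+(1/ε_s+1/ε₂−1) = 10.17+9.786 = 19.96.
Heat-flux ratio q₀/q = 19.96/2.778.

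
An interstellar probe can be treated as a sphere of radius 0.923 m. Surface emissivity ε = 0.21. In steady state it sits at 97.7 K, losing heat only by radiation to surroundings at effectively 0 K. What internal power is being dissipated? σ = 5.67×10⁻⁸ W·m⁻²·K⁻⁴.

Steady state: P = εσA T⁴.
A = 4πr² = 10.71 m²; T⁴ = (97.7)⁴ = 9.111×10⁷ K⁴.
P = 0.21 × 5.67×10⁻⁸ × 10.71 × 9.111×10⁷.

P ≈ 11.6 W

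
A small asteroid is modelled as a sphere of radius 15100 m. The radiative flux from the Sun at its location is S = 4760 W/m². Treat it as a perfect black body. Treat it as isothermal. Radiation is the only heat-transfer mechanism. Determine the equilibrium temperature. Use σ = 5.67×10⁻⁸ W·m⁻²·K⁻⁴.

T ≈ 381 K

At equilibrium, absorbed power = emitted power.
Absorbing cross-section = πr² = 7.163×10⁸ m²; emitting surface = 4πr² = 2.865×10⁹ m² (ratio 4).
S·A_cross = εσ·A_surf·T⁴  ⇒  T⁴ = S/(4σ).
T⁴ = 1.00·4760/(4·5.67×10⁻⁸) = 2.099×10¹⁰ K⁴.
T = (2.099×10¹⁰)^(1/4).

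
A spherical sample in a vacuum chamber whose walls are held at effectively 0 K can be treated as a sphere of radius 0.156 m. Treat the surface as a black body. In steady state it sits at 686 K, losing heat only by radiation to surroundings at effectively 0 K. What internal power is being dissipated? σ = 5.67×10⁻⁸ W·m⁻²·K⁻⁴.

P ≈ 3840 W

Steady state: P = εσA T⁴.
A = 4πr² = 0.3058 m²; T⁴ = (686)⁴ = 2.215×10¹¹ K⁴.
P = 1.0 × 5.67×10⁻⁸ × 0.3058 × 2.215×10¹¹.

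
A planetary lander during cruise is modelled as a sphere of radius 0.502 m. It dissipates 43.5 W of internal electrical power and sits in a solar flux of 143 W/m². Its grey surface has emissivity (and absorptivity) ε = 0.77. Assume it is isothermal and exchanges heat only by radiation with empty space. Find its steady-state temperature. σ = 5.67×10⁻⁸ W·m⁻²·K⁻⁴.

At steady state, absorbed solar power + internal power = radiated power.
Absorbed: α·S·A_cross = 0.77·143·0.7917 = 87.17 W (cross-section πr²).
Total input = 87.17 + 43.5 = 130.7 W.
Radiated: εσ·A_surf·T⁴ with A_surf = 4πr² = 3.167 m².
T⁴ = 130.7/(0.77·5.67×10⁻⁸·3.167) = 9.451×10⁸ K⁴.

T ≈ 175 K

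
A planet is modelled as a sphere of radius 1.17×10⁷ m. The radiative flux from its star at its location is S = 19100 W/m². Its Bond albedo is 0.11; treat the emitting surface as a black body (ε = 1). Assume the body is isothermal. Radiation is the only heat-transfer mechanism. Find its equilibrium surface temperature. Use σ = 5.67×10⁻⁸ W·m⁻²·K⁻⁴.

T ≈ 523 K

At equilibrium, absorbed power = emitted power.
Absorbing cross-section = πr² = 4.301×10¹⁴ m²; emitting surface = 4πr² = 1.720×10¹⁵ m² (ratio 4).
(1−a)S·A_cross = εσ·A_surf·T⁴  ⇒  T⁴ = (1−a)S/(4σ).
T⁴ = 0.890·19100/(4·5.67×10⁻⁸) = 7.495×10¹⁰ K⁴.
T = (7.495×10¹⁰)^(1/4).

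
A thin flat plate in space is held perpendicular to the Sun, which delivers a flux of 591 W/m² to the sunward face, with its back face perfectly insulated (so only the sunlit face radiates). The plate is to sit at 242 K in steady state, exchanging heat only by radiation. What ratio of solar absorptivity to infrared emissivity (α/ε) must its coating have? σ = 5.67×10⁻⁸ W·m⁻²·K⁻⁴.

Balance: αS·A = εσ·1A·T⁴ ⇒ α/ε = σT⁴/S.
α/ε = 5.67×10⁻⁸·(242)⁴/591 = 5.67×10⁻⁸·3.430×10⁹/591.

α/ε ≈ 0.329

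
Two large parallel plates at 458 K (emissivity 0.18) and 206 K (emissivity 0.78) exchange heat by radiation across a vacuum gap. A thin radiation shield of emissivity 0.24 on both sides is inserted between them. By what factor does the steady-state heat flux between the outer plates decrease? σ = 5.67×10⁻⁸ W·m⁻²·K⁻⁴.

Without shield: q₀ = σΔ(T⁴)/(1/ε₁+1/ε₂−1) with denominator 5.838.
With shield the two gaps are in series; the resistances add: (1/ε₁+1/ε_s−1)+(1/ε_s+1/ε₂−1) = 8.722+4.449 = 13.17.
Heat-flux ratio q₀/q = 13.17/5.838.

factor ≈ 2.26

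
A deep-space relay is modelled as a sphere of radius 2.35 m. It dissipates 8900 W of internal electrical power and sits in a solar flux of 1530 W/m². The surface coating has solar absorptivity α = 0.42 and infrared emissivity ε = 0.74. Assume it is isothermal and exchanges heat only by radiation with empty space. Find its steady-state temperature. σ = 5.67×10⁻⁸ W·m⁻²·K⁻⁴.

T ≈ 288 K

At steady state, absorbed solar power + internal power = radiated power.
Absorbed: α·S·A_cross = 0.42·1530·17.35 = 11150 W (cross-section πr²).
Total input = 11150 + 8900 = 20050 W.
Radiated: εσ·A_surf·T⁴ with A_surf = 4πr² = 69.40 m².
T⁴ = 20050/(0.74·5.67×10⁻⁸·69.40) = 6.885×10⁹ K⁴.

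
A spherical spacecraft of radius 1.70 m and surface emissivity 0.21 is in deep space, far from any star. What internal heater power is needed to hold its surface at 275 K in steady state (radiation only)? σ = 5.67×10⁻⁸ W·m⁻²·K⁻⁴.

P ≈ 2470 W

P = εσ·4πr²·T⁴.
4πr² = 36.32 m²; T⁴ = 5.719×10⁹ K⁴.
P = 0.21·5.67×10⁻⁸·36.32·5.719×10⁹.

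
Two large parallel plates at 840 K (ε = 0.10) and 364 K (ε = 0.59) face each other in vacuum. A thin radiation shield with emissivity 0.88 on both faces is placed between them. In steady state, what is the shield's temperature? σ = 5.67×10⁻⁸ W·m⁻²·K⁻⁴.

T_s ≈ 549 K

In steady state the net flux on the hot side equals that on the cold side.
σ(T₁⁴−T_s⁴)/D₁ = σ(T_s⁴−T₂⁴)/D₂, with D₁ = 1/ε₁+1/ε_s−1 = 10.14, D₂ = 1/ε_s+1/ε₂−1 = 1.831.
Solve for T_s⁴: T_s⁴ = (D₂·T₁⁴ + D₁·T₂⁴)/(D₁+D₂) = 9.105×10¹⁰ K⁴.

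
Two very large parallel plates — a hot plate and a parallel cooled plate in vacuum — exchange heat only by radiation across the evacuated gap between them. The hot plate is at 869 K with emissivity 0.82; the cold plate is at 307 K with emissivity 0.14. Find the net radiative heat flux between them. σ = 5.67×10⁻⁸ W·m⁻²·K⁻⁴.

q ≈ 4320 W/m²

For two infinite grey parallel plates, q = σ(T₁⁴ − T₂⁴)/(1/ε₁ + 1/ε₂ − 1).
T₁⁴ − T₂⁴ = 5.703×10¹¹ − 8.883×10⁹ = 5.614×10¹¹ K⁴.
1/ε₁ + 1/ε₂ − 1 = 1.220 + 7.143 − 1 = 7.362.
q = 5.67×10⁻⁸ × 5.614×10¹¹ / 7.362.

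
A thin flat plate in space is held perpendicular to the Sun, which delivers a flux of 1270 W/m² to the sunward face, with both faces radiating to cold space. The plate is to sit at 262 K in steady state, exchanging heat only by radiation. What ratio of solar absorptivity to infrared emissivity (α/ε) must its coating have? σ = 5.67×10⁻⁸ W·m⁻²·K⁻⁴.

Balance: αS·A = εσ·2A·T⁴ ⇒ α/ε = 2σT⁴/S.
α/ε = 2·5.67×10⁻⁸·(262)⁴/1270 = 2·5.67×10⁻⁸·4.712×10⁹/1270.

α/ε ≈ 0.421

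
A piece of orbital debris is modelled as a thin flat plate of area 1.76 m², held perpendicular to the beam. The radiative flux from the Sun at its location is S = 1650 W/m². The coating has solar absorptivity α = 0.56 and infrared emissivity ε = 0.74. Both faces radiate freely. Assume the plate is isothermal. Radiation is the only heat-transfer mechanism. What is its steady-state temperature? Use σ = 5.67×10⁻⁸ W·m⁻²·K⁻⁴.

At equilibrium, absorbed power = emitted power.
Absorbing cross-section = A = 1.760 m²; emitting surface = 2A = 3.520 m² (ratio 2).
αS·A_cross = εσ·A_surf·T⁴  ⇒  T⁴ = αS/(ε·2σ).
T⁴ = 0.560·1650/(0.74·2·5.67×10⁻⁸) = 1.101×10¹⁰ K⁴.
T = (1.101×10¹⁰)^(1/4).

T ≈ 324 K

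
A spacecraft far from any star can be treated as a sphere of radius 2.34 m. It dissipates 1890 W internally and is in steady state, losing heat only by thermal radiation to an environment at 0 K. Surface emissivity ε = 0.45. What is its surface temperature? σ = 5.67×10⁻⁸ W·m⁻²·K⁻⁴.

Steady state: internal power = radiated power, P = εσA T⁴.
Radiating area A = 4πr² = 68.81 m².
T⁴ = P/(εσA) = 1890/(0.45·5.67×10⁻⁸·68.81) = 1.077×10⁹ K⁴.
T = (1.077×10⁹)^(1/4).

T ≈ 181 K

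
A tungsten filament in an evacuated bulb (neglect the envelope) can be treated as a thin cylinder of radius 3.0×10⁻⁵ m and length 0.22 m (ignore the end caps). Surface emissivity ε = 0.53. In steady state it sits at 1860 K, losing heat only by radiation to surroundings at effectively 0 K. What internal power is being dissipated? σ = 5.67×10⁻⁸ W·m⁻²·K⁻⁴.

P ≈ 14.9 W

Steady state: P = εσA T⁴.
A = 2πrL = 4.147×10⁻⁵ m²; T⁴ = (1860)⁴ = 1.197×10¹³ K⁴.
P = 0.53 × 5.67×10⁻⁸ × 4.147×10⁻⁵ × 1.197×10¹³.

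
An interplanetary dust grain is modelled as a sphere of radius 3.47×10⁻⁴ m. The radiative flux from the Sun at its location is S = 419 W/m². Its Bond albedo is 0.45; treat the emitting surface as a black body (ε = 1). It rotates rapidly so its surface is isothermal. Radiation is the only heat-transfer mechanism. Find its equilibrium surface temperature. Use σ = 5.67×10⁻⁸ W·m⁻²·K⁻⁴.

T ≈ 179 K

At equilibrium, absorbed power = emitted power.
Absorbing cross-section = πr² = 3.783×10⁻⁷ m²; emitting surface = 4πr² = 1.513×10⁻⁶ m² (ratio 4).
(1−a)S·A_cross = εσ·A_surf·T⁴  ⇒  T⁴ = (1−a)S/(4σ).
T⁴ = 0.550·419/(4·5.67×10⁻⁸) = 1.016×10⁹ K⁴.
T = (1.016×10⁹)^(1/4).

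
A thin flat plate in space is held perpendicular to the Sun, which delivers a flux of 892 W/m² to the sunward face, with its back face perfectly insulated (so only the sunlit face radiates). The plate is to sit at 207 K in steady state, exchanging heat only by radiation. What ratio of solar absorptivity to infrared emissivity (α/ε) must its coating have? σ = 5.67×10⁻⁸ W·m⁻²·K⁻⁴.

Balance: αS·A = εσ·1A·T⁴ ⇒ α/ε = σT⁴/S.
α/ε = 5.67×10⁻⁸·(207)⁴/892 = 5.67×10⁻⁸·1.836×10⁹/892.

α/ε ≈ 0.117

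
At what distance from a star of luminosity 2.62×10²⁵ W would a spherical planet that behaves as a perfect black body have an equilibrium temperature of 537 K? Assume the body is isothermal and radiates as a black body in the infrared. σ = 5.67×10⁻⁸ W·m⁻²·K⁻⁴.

For an isothermal black-emitting sphere, (1−a)S·πr² = σ·4πr²·T⁴ ⇒ S = 4σT⁴/(1−a).
S = 4·5.67×10⁻⁸·(537)⁴/1.00 = 18860 W/m².
Flux falls as S = L/(4πd²), so d = √(L/(4πS)) = √(2.62×10²⁵/(4π·18860)).

d ≈ 1.05×10¹⁰ m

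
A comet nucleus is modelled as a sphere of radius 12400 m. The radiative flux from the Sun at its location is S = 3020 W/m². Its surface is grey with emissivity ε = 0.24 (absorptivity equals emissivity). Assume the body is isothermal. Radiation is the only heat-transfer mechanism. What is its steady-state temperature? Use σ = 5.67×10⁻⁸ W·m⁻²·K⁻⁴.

At equilibrium, absorbed power = emitted power.
Absorbing cross-section = πr² = 4.831×10⁸ m²; emitting surface = 4πr² = 1.932×10⁹ m² (ratio 4).
εS·A_cross = εσ·A_surf·T⁴  ⇒  T⁴ = S/(4σ)   (ε cancels).
T⁴ = 3020/(4·5.67×10⁻⁸) = 1.332×10¹⁰ K⁴.
T = (1.332×10¹⁰)^(1/4).

T ≈ 340 K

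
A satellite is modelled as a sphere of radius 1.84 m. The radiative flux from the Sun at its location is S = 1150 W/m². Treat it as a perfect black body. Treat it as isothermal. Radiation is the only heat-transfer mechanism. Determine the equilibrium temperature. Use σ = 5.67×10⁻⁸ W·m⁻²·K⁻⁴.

T ≈ 267 K

At equilibrium, absorbed power = emitted power.
Absorbing cross-section = πr² = 10.64 m²; emitting surface = 4πr² = 42.54 m² (ratio 4).
S·A_cross = εσ·A_surf·T⁴  ⇒  T⁴ = S/(4σ).
T⁴ = 1.00·1150/(4·5.67×10⁻⁸) = 5.071×10⁹ K⁴.
T = (5.071×10⁹)^(1/4).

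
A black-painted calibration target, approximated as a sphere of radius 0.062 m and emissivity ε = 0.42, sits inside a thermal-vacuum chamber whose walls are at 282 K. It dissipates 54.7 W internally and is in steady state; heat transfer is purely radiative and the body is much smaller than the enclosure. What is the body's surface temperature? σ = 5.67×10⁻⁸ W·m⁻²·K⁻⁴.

For a small grey body in a large enclosure, net radiated power = εσA(T⁴ − T_w⁴).
Steady state: P = εσA(T⁴ − T_w⁴) with A = 4πr² = 0.04831 m².
T⁴ = P/(εσA) + T_w⁴ = 54.7/(0.42·5.67×10⁻⁸·0.04831) + (282)⁴
    = 4.755×10¹⁰ + 6.324×10⁹ = 5.388×10¹⁰ K⁴.

T ≈ 482 K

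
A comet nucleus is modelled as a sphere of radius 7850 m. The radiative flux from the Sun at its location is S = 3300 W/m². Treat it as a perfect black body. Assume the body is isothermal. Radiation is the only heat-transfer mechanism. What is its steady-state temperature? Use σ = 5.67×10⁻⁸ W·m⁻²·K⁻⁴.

At equilibrium, absorbed power = emitted power.
Absorbing cross-section = πr² = 1.936×10⁸ m²; emitting surface = 4πr² = 7.744×10⁸ m² (ratio 4).
S·A_cross = εσ·A_surf·T⁴  ⇒  T⁴ = S/(4σ).
T⁴ = 1.00·3300/(4·5.67×10⁻⁸) = 1.455×10¹⁰ K⁴.
T = (1.455×10¹⁰)^(1/4).

T ≈ 347 K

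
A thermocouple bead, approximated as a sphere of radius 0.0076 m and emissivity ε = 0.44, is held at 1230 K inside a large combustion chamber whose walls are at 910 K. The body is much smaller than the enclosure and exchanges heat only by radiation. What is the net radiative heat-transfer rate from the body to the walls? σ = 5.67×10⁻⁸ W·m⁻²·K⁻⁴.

P_net ≈ 29.0 W

For a small grey body in a large enclosure: P_net = εσA(T_body⁴ − T_wall⁴).
A = 4πr² = 7.258×10⁻⁴ m²; T_body⁴ − T_wall⁴ = 2.289×10¹² − 6.857×10¹¹ = 1.603×10¹² K⁴.
|P_net| = 0.44·5.67×10⁻⁸·7.258×10⁻⁴·1.603×10¹².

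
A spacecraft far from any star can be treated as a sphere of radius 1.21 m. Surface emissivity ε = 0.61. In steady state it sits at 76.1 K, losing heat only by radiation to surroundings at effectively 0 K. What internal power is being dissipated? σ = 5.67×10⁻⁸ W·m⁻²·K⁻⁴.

Steady state: P = εσA T⁴.
A = 4πr² = 18.40 m²; T⁴ = (76.1)⁴ = 3.354×10⁷ K⁴.
P = 0.61 × 5.67×10⁻⁸ × 18.40 × 3.354×10⁷.

P ≈ 21.3 W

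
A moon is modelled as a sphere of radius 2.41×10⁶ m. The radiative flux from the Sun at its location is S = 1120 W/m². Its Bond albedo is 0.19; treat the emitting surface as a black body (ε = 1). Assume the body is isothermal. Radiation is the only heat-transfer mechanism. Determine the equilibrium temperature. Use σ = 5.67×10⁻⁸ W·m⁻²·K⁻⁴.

T ≈ 251 K

At equilibrium, absorbed power = emitted power.
Absorbing cross-section = πr² = 1.825×10¹³ m²; emitting surface = 4πr² = 7.299×10¹³ m² (ratio 4).
(1−a)S·A_cross = εσ·A_surf·T⁴  ⇒  T⁴ = (1−a)S/(4σ).
T⁴ = 0.810·1120/(4·5.67×10⁻⁸) = 4.000×10⁹ K⁴.
T = (4.000×10⁹)^(1/4).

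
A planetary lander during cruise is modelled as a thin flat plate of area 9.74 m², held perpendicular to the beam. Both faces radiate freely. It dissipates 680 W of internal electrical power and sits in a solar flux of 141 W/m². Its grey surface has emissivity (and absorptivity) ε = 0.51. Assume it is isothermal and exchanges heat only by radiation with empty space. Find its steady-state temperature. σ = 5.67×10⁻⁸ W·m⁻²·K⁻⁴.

At steady state, absorbed solar power + internal power = radiated power.
Absorbed: α·S·A_cross = 0.51·141·9.740 = 700.4 W (cross-section A).
Total input = 700.4 + 680 = 1380 W.
Radiated: εσ·A_surf·T⁴ with A_surf = 2A = 19.48 m².
T⁴ = 1380/(0.51·5.67×10⁻⁸·19.48) = 2.451×10⁹ K⁴.

T ≈ 222 K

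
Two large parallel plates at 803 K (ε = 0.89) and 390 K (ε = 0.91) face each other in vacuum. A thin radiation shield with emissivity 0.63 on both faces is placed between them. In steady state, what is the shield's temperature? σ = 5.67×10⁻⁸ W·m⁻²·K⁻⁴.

T_s ≈ 683 K

In steady state the net flux on the hot side equals that on the cold side.
σ(T₁⁴−T_s⁴)/D₁ = σ(T_s⁴−T₂⁴)/D₂, with D₁ = 1/ε₁+1/ε_s−1 = 1.711, D₂ = 1/ε_s+1/ε₂−1 = 1.686.
Solve for T_s⁴: T_s⁴ = (D₂·T₁⁴ + D₁·T₂⁴)/(D₁+D₂) = 2.180×10¹¹ K⁴.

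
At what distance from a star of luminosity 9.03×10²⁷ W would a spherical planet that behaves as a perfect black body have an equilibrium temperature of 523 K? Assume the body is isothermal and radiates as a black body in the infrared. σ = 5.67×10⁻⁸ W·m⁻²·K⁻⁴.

d ≈ 2.06×10¹¹ m

For an isothermal black-emitting sphere, (1−a)S·πr² = σ·4πr²·T⁴ ⇒ S = 4σT⁴/(1−a).
S = 4·5.67×10⁻⁸·(523)⁴/1.00 = 16970 W/m².
Flux falls as S = L/(4πd²), so d = √(L/(4πS)) = √(9.03×10²⁷/(4π·16970)).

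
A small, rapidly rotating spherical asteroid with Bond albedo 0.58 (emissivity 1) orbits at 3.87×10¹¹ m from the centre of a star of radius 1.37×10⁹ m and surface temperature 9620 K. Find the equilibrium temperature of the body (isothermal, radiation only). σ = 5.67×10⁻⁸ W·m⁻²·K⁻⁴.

The star's surface emits σT_*⁴; at distance d the flux is S = σT_*⁴(R_*/d)².
S = 5.67×10⁻⁸·(9620)⁴·(1.37×10⁹/3.87×10¹¹)² = 6086 W/m².
For an isothermal sphere T⁴ = (1−a)S/(4σ) = 1.127×10¹⁰ K⁴.

T ≈ 326 K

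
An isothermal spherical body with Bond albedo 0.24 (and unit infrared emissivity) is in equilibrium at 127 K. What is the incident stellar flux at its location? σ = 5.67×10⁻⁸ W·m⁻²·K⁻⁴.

(1−a)S·πr² = σ·4πr²·T⁴ ⇒ S = 4σT⁴/(1−a).
S = 4·5.67×10⁻⁸·2.601×10⁸/0.760.

S ≈ 77.6 W/m²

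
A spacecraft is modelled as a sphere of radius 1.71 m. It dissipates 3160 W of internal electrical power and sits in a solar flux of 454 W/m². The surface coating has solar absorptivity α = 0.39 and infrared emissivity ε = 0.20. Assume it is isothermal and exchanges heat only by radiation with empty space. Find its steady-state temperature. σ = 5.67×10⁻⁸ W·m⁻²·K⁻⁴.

At steady state, absorbed solar power + internal power = radiated power.
Absorbed: α·S·A_cross = 0.39·454·9.186 = 1627 W (cross-section πr²).
Total input = 1627 + 3160 = 4787 W.
Radiated: εσ·A_surf·T⁴ with A_surf = 4πr² = 36.75 m².
T⁴ = 4787/(0.20·5.67×10⁻⁸·36.75) = 1.149×10¹⁰ K⁴.

T ≈ 327 K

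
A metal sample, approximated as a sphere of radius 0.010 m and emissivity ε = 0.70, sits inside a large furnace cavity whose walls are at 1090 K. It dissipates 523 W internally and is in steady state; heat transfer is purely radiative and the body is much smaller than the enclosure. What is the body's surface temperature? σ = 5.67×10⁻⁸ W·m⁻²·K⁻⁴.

T ≈ 1860 K

For a small grey body in a large enclosure, net radiated power = εσA(T⁴ − T_w⁴).
Steady state: P = εσA(T⁴ − T_w⁴) with A = 4πr² = 0.001257 m².
T⁴ = P/(εσA) + T_w⁴ = 523/(0.70·5.67×10⁻⁸·0.001257) + (1090)⁴
    = 1.049×10¹³ + 1.412×10¹² = 1.190×10¹³ K⁴.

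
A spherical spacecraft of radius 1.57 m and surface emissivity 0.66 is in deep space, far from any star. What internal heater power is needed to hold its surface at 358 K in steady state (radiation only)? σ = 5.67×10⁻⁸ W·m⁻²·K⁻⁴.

P = εσ·4πr²·T⁴.
4πr² = 30.97 m²; T⁴ = 1.643×10¹⁰ K⁴.
P = 0.66·5.67×10⁻⁸·30.97·1.643×10¹⁰.

P ≈ 19000 W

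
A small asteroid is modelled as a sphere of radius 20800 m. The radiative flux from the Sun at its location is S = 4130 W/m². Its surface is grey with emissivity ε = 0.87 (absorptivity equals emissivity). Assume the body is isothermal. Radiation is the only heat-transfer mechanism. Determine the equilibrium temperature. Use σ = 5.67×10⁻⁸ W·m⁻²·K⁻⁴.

T ≈ 367 K

At equilibrium, absorbed power = emitted power.
Absorbing cross-section = πr² = 1.359×10⁹ m²; emitting surface = 4πr² = 5.437×10⁹ m² (ratio 4).
εS·A_cross = εσ·A_surf·T⁴  ⇒  T⁴ = S/(4σ)   (ε cancels).
T⁴ = 4130/(4·5.67×10⁻⁸) = 1.821×10¹⁰ K⁴.
T = (1.821×10¹⁰)^(1/4).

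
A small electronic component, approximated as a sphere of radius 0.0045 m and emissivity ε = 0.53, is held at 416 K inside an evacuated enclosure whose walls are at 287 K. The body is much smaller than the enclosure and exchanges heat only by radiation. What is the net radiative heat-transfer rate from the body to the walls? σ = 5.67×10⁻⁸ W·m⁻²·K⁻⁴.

For a small grey body in a large enclosure: P_net = εσA(T_body⁴ − T_wall⁴).
A = 4πr² = 2.545×10⁻⁴ m²; T_body⁴ − T_wall⁴ = 2.995×10¹⁰ − 6.785×10⁹ = 2.316×10¹⁰ K⁴.
|P_net| = 0.53·5.67×10⁻⁸·2.545×10⁻⁴·2.316×10¹⁰.

P_net ≈ 0.177 W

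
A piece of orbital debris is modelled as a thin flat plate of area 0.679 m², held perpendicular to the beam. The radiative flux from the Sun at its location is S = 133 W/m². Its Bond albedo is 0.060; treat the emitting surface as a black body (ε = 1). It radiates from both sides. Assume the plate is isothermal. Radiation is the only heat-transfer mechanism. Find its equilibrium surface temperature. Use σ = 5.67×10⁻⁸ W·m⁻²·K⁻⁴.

T ≈ 182 K

At equilibrium, absorbed power = emitted power.
Absorbing cross-section = A = 0.6790 m²; emitting surface = 2A = 1.358 m² (ratio 2).
(1−a)S·A_cross = εσ·A_surf·T⁴  ⇒  T⁴ = (1−a)S/(2σ).
T⁴ = 0.940·133/(2·5.67×10⁻⁸) = 1.102×10⁹ K⁴.
T = (1.102×10⁹)^(1/4).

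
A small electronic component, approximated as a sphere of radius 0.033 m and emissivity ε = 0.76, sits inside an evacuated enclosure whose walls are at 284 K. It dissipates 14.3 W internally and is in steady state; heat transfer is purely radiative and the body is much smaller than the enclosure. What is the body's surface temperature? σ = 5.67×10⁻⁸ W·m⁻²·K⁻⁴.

For a small grey body in a large enclosure, net radiated power = εσA(T⁴ − T_w⁴).
Steady state: P = εσA(T⁴ − T_w⁴) with A = 4πr² = 0.01368 m².
T⁴ = P/(εσA) + T_w⁴ = 14.3/(0.76·5.67×10⁻⁸·0.01368) + (284)⁴
    = 2.425×10¹⁰ + 6.505×10⁹ = 3.075×10¹⁰ K⁴.

T ≈ 419 K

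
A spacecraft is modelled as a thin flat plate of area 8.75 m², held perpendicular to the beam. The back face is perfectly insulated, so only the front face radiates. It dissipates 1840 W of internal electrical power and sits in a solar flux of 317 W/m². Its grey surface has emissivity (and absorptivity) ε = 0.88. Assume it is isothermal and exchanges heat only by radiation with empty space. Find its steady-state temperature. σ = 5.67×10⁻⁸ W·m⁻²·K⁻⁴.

At steady state, absorbed solar power + internal power = radiated power.
Absorbed: α·S·A_cross = 0.88·317·8.750 = 2441 W (cross-section A).
Total input = 2441 + 1840 = 4281 W.
Radiated: εσ·A_surf·T⁴ with A_surf = A = 8.750 m².
T⁴ = 4281/(0.88·5.67×10⁻⁸·8.750) = 9.805×10⁹ K⁴.

T ≈ 315 K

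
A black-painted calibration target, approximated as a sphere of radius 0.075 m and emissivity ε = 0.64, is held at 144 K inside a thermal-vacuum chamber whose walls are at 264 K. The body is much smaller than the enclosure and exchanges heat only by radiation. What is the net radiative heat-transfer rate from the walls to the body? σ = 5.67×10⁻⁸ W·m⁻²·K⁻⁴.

For a small grey body in a large enclosure: P_net = εσA(T_body⁴ − T_wall⁴).
A = 4πr² = 0.07069 m²; T_body⁴ − T_wall⁴ = 4.300×10⁸ − 4.858×10⁹ = -4.428×10⁹ K⁴.
|P_net| = 0.64·5.67×10⁻⁸·0.07069·4.428×10⁹.

P_net ≈ 11.4 W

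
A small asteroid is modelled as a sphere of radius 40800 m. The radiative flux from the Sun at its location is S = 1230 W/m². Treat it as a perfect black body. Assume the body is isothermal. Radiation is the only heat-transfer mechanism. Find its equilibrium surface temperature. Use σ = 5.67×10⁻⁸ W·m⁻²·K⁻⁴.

T ≈ 271 K

At equilibrium, absorbed power = emitted power.
Absorbing cross-section = πr² = 5.230×10⁹ m²; emitting surface = 4πr² = 2.092×10¹⁰ m² (ratio 4).
S·A_cross = εσ·A_surf·T⁴  ⇒  T⁴ = S/(4σ).
T⁴ = 1.00·1230/(4·5.67×10⁻⁸) = 5.423×10⁹ K⁴.
T = (5.423×10⁹)^(1/4).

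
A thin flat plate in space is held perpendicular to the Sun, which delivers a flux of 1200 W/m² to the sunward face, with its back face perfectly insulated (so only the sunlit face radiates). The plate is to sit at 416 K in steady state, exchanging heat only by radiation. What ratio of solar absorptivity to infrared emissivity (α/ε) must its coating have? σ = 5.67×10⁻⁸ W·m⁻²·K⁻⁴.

α/ε ≈ 1.42

Balance: αS·A = εσ·1A·T⁴ ⇒ α/ε = σT⁴/S.
α/ε = 5.67×10⁻⁸·(416)⁴/1200 = 5.67×10⁻⁸·2.995×10¹⁰/1200.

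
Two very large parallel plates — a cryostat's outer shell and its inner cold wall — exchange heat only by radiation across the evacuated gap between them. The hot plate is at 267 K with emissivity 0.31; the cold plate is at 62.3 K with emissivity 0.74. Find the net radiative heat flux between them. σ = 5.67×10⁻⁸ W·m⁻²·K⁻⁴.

q ≈ 80.3 W/m²

For two infinite grey parallel plates, q = σ(T₁⁴ − T₂⁴)/(1/ε₁ + 1/ε₂ − 1).
T₁⁴ − T₂⁴ = 5.082×10⁹ − 1.506×10⁷ = 5.067×10⁹ K⁴.
1/ε₁ + 1/ε₂ − 1 = 3.226 + 1.351 − 1 = 3.577.
q = 5.67×10⁻⁸ × 5.067×10⁹ / 3.577.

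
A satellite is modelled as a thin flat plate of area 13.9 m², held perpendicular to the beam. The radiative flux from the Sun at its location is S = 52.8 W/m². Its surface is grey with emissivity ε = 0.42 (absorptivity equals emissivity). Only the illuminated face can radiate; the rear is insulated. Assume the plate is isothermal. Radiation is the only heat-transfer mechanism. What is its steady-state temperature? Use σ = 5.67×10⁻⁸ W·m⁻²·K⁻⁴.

T ≈ 175 K

At equilibrium, absorbed power = emitted power.
Absorbing cross-section = A = 13.90 m²; emitting surface = A = 13.90 m² (ratio 1).
εS·A_cross = εσ·A_surf·T⁴  ⇒  T⁴ = S/(1σ)   (ε cancels).
T⁴ = 52.8/(1·5.67×10⁻⁸) = 9.312×10⁸ K⁴.
T = (9.312×10⁸)^(1/4).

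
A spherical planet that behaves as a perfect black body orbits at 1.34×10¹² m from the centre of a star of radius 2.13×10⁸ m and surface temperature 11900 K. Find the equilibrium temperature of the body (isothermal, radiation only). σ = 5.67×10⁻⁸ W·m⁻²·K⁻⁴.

T ≈ 106 K

The star's surface emits σT_*⁴; at distance d the flux is S = σT_*⁴(R_*/d)².
S = 5.67×10⁻⁸·(11900)⁴·(2.13×10⁸/1.34×10¹²)² = 28.73 W/m².
For an isothermal sphere T⁴ = (1−a)S/(4σ) = 1.267×10⁸ K⁴.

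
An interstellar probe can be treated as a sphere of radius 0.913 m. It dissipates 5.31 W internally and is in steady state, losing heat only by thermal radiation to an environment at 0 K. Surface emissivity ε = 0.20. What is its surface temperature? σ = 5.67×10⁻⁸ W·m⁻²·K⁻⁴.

Steady state: internal power = radiated power, P = εσA T⁴.
Radiating area A = 4πr² = 10.47 m².
T⁴ = P/(εσA) = 5.31/(0.20·5.67×10⁻⁸·10.47) = 4.470×10⁷ K⁴.
T = (4.470×10⁷)^(1/4).

T ≈ 81.8 K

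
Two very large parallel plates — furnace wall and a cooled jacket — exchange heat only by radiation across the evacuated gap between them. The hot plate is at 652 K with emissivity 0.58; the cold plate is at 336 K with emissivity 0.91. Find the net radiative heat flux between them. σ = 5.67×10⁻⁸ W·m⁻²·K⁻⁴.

For two infinite grey parallel plates, q = σ(T₁⁴ − T₂⁴)/(1/ε₁ + 1/ε₂ − 1).
T₁⁴ − T₂⁴ = 1.807×10¹¹ − 1.275×10¹⁰ = 1.680×10¹¹ K⁴.
1/ε₁ + 1/ε₂ − 1 = 1.724 + 1.099 − 1 = 1.823.
q = 5.67×10⁻⁸ × 1.680×10¹¹ / 1.823.

q ≈ 5220 W/m²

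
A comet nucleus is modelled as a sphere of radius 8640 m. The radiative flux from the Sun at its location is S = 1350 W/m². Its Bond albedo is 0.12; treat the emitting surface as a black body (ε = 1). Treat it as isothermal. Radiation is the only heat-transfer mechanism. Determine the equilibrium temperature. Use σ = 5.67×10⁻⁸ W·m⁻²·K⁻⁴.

T ≈ 269 K

At equilibrium, absorbed power = emitted power.
Absorbing cross-section = πr² = 2.345×10⁸ m²; emitting surface = 4πr² = 9.381×10⁸ m² (ratio 4).
(1−a)S·A_cross = εσ·A_surf·T⁴  ⇒  T⁴ = (1−a)S/(4σ).
T⁴ = 0.880·1350/(4·5.67×10⁻⁸) = 5.238×10⁹ K⁴.
T = (5.238×10⁹)^(1/4).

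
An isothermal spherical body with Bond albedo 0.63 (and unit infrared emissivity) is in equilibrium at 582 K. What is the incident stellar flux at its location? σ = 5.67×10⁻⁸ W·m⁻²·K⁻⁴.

S ≈ 70300 W/m²

(1−a)S·πr² = σ·4πr²·T⁴ ⇒ S = 4σT⁴/(1−a).
S = 4·5.67×10⁻⁸·1.147×10¹¹/0.370.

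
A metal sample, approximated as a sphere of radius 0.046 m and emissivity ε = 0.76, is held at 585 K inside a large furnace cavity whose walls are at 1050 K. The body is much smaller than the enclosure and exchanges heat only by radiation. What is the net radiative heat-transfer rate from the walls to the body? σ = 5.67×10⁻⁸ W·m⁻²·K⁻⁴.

P_net ≈ 1260 W

For a small grey body in a large enclosure: P_net = εσA(T_body⁴ − T_wall⁴).
A = 4πr² = 0.02659 m²; T_body⁴ − T_wall⁴ = 1.171×10¹¹ − 1.216×10¹² = -1.098×10¹² K⁴.
|P_net| = 0.76·5.67×10⁻⁸·0.02659·1.098×10¹².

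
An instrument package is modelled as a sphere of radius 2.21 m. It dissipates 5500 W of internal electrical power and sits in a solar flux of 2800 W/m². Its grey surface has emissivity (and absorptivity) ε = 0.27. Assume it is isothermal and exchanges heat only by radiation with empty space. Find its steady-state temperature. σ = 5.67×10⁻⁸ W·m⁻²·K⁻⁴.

At steady state, absorbed solar power + internal power = radiated power.
Absorbed: α·S·A_cross = 0.27·2800·15.34 = 11600 W (cross-section πr²).
Total input = 11600 + 5500 = 17100 W.
Radiated: εσ·A_surf·T⁴ with A_surf = 4πr² = 61.38 m².
T⁴ = 17100/(0.27·5.67×10⁻⁸·61.38) = 1.820×10¹⁰ K⁴.

T ≈ 367 K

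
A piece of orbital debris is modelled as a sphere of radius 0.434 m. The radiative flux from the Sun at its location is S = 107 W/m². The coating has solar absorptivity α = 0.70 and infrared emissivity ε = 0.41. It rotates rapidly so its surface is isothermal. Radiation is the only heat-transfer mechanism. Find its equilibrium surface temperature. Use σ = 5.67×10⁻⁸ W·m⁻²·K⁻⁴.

At equilibrium, absorbed power = emitted power.
Absorbing cross-section = πr² = 0.5917 m²; emitting surface = 4πr² = 2.367 m² (ratio 4).
αS·A_cross = εσ·A_surf·T⁴  ⇒  T⁴ = αS/(ε·4σ).
T⁴ = 0.700·107/(0.41·4·5.67×10⁻⁸) = 8.055×10⁸ K⁴.
T = (8.055×10⁸)^(1/4).

T ≈ 168 K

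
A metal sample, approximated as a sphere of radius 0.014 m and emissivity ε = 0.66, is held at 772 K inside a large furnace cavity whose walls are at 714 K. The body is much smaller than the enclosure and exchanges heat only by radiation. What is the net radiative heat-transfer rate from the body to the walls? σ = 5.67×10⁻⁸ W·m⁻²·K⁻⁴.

P_net ≈ 8.78 W

For a small grey body in a large enclosure: P_net = εσA(T_body⁴ − T_wall⁴).
A = 4πr² = 0.002463 m²; T_body⁴ − T_wall⁴ = 3.552×10¹¹ − 2.599×10¹¹ = 9.530×10¹⁰ K⁴.
|P_net| = 0.66·5.67×10⁻⁸·0.002463·9.530×10¹⁰.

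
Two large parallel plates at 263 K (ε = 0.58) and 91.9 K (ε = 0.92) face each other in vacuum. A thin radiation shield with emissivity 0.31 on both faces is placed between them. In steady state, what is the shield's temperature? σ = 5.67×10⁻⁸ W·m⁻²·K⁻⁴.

In steady state the net flux on the hot side equals that on the cold side.
σ(T₁⁴−T_s⁴)/D₁ = σ(T_s⁴−T₂⁴)/D₂, with D₁ = 1/ε₁+1/ε_s−1 = 3.950, D₂ = 1/ε_s+1/ε₂−1 = 3.313.
Solve for T_s⁴: T_s⁴ = (D₂·T₁⁴ + D₁·T₂⁴)/(D₁+D₂) = 2.221×10⁹ K⁴.

T_s ≈ 217 K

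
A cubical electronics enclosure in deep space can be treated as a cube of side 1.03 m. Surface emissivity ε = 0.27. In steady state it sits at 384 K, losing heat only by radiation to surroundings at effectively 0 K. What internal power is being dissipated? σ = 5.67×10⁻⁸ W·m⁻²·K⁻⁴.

P ≈ 2120 W

Steady state: P = εσA T⁴.
A = 6L² = 6.365 m²; T⁴ = (384)⁴ = 2.174×10¹⁰ K⁴.
P = 0.27 × 5.67×10⁻⁸ × 6.365 × 2.174×10¹⁰.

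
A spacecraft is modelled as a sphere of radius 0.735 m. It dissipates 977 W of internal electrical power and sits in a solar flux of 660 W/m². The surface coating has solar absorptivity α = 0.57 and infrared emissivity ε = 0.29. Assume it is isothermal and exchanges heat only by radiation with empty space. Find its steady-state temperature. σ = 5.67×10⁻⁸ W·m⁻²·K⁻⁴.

At steady state, absorbed solar power + internal power = radiated power.
Absorbed: α·S·A_cross = 0.57·660·1.697 = 638.5 W (cross-section πr²).
Total input = 638.5 + 977 = 1615 W.
Radiated: εσ·A_surf·T⁴ with A_surf = 4πr² = 6.789 m².
T⁴ = 1615/(0.29·5.67×10⁻⁸·6.789) = 1.447×10¹⁰ K⁴.

T ≈ 347 K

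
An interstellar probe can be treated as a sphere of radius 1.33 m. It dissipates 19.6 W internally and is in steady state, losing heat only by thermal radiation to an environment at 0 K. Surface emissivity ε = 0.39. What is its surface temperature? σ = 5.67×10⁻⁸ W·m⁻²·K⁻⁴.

T ≈ 79.5 K

Steady state: internal power = radiated power, P = εσA T⁴.
Radiating area A = 4πr² = 22.23 m².
T⁴ = P/(εσA) = 19.6/(0.39·5.67×10⁻⁸·22.23) = 3.987×10⁷ K⁴.
T = (3.987×10⁷)^(1/4).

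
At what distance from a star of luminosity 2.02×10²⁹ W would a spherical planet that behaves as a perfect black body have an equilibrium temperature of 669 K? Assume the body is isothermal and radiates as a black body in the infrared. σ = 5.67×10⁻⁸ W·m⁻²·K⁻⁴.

For an isothermal black-emitting sphere, (1−a)S·πr² = σ·4πr²·T⁴ ⇒ S = 4σT⁴/(1−a).
S = 4·5.67×10⁻⁸·(669)⁴/1.00 = 45430 W/m².
Flux falls as S = L/(4πd²), so d = √(L/(4πS)) = √(2.02×10²⁹/(4π·45430)).

d ≈ 5.95×10¹¹ m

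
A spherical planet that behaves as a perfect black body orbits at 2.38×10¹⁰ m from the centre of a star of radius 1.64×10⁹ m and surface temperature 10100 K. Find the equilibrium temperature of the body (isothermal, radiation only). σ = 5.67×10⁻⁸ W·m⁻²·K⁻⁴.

T ≈ 1870 K

The star's surface emits σT_*⁴; at distance d the flux is S = σT_*⁴(R_*/d)².
S = 5.67×10⁻⁸·(10100)⁴·(1.64×10⁹/2.38×10¹⁰)² = 2.802×10⁶ W/m².
For an isothermal sphere T⁴ = (1−a)S/(4σ) = 1.235×10¹³ K⁴.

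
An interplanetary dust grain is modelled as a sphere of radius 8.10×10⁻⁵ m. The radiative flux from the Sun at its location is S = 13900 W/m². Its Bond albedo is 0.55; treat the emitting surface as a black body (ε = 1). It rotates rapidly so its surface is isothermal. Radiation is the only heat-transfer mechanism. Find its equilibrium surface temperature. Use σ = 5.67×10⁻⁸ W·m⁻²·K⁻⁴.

T ≈ 408 K

At equilibrium, absorbed power = emitted power.
Absorbing cross-section = πr² = 2.061×10⁻⁸ m²; emitting surface = 4πr² = 8.245×10⁻⁸ m² (ratio 4).
(1−a)S·A_cross = εσ·A_surf·T⁴  ⇒  T⁴ = (1−a)S/(4σ).
T⁴ = 0.450·13900/(4·5.67×10⁻⁸) = 2.758×10¹⁰ K⁴.
T = (2.758×10¹⁰)^(1/4).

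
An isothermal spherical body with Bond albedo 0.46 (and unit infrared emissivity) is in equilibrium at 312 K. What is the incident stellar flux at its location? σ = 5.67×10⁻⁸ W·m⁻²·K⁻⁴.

S ≈ 3980 W/m²

(1−a)S·πr² = σ·4πr²·T⁴ ⇒ S = 4σT⁴/(1−a).
S = 4·5.67×10⁻⁸·9.476×10⁹/0.540.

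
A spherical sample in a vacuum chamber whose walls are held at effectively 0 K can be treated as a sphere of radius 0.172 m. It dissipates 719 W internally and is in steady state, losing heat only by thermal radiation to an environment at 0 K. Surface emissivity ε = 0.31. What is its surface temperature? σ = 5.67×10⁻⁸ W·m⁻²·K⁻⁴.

Steady state: internal power = radiated power, P = εσA T⁴.
Radiating area A = 4πr² = 0.3718 m².
T⁴ = P/(εσA) = 719/(0.31·5.67×10⁻⁸·0.3718) = 1.100×10¹¹ K⁴.
T = (1.100×10¹¹)^(1/4).

T ≈ 576 K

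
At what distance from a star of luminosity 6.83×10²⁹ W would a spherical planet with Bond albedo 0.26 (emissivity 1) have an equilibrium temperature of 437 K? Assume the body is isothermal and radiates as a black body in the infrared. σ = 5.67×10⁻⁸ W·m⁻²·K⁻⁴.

For an isothermal black-emitting sphere, (1−a)S·πr² = σ·4πr²·T⁴ ⇒ S = 4σT⁴/(1−a).
S = 4·5.67×10⁻⁸·(437)⁴/0.740 = 11180 W/m².
Flux falls as S = L/(4πd²), so d = √(L/(4πS)) = √(6.83×10²⁹/(4π·11180)).

d ≈ 2.21×10¹² m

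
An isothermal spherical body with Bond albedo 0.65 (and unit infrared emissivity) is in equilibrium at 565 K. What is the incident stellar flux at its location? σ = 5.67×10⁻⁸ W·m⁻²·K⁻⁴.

(1−a)S·πr² = σ·4πr²·T⁴ ⇒ S = 4σT⁴/(1−a).
S = 4·5.67×10⁻⁸·1.019×10¹¹/0.350.

S ≈ 66000 W/m²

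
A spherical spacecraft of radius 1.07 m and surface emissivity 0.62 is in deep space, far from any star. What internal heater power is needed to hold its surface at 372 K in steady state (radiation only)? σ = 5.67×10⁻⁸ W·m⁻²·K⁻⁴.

P ≈ 9690 W

P = εσ·4πr²·T⁴.
4πr² = 14.39 m²; T⁴ = 1.915×10¹⁰ K⁴.
P = 0.62·5.67×10⁻⁸·14.39·1.915×10¹⁰.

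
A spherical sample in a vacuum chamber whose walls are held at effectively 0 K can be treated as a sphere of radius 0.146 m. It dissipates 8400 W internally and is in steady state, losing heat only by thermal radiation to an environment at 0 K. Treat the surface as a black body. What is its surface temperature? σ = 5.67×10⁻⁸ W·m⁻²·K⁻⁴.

Steady state: internal power = radiated power, P = εσA T⁴.
Radiating area A = 4πr² = 0.2679 m².
T⁴ = P/(εσA) = 8400/(1.0·5.67×10⁻⁸·0.2679) = 5.531×10¹¹ K⁴.
T = (5.531×10¹¹)^(1/4).

T ≈ 862 K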